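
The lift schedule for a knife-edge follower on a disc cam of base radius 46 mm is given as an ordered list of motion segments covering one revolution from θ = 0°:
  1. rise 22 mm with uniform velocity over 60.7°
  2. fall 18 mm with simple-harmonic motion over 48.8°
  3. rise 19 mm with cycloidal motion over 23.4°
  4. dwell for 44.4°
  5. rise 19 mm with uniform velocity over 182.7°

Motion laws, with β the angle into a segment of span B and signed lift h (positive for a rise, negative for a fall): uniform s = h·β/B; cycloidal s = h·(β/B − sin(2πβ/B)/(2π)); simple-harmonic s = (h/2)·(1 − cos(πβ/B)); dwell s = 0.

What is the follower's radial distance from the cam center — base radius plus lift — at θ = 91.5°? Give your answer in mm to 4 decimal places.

seg 1 [0°–60.7°] uniform, h=22: full span → s += 22 → s = 22.0000
seg 2 [60.7°–109.5°] simple-harmonic, h=-18: θ=91.5° here. β=30.8, B=48.8. -18/2·(1 − cos(π·0.6311)) = -12.6041 → s = 9.3959
radial distance = base radius + s = 46 + 9.3959 = 55.3959

55.3959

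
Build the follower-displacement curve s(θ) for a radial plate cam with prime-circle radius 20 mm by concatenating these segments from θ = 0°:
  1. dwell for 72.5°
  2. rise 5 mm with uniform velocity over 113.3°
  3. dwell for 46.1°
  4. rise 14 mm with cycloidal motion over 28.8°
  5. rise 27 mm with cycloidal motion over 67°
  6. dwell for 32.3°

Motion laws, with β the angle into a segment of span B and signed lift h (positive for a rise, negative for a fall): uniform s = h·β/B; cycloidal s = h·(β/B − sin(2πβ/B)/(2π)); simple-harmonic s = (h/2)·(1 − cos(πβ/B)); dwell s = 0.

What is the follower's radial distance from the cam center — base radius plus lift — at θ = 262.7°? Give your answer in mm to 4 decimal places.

seg 1 [0°–72.5°] dwell: s stays 0.0000
seg 2 [72.5°–185.8°] uniform, h=5: full span → s += 5 → s = 5.0000
seg 3 [185.8°–231.9°] dwell: s stays 5.0000
seg 4 [231.9°–260.7°] cycloidal, h=14: full span → s += 14 → s = 19.0000
seg 5 [260.7°–327.7°] cycloidal, h=27: θ=262.7° here. β=2, B=67. 27·(0.0299 − sin(2π·0.0299)/(2π)) = 0.0047 → s = 19.0047
radial distance = base radius + s = 20 + 19.0047 = 39.0047

39.0047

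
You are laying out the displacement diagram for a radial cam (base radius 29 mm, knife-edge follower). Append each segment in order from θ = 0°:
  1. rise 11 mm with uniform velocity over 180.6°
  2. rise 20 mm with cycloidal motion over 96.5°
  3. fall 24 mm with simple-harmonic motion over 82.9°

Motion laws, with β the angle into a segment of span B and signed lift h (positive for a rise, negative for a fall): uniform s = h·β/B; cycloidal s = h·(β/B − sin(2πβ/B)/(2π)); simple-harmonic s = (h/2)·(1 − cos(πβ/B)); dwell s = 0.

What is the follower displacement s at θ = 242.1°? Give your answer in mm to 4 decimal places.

seg 1 [0°–180.6°] uniform, h=11: full span → s += 11 → s = 11.0000
seg 2 [180.6°–277.1°] cycloidal, h=20: θ=242.1° here. β=61.5, B=96.5. 20·(0.6373 − sin(2π·0.6373)/(2π)) = 15.1640 → s = 26.1640

26.1640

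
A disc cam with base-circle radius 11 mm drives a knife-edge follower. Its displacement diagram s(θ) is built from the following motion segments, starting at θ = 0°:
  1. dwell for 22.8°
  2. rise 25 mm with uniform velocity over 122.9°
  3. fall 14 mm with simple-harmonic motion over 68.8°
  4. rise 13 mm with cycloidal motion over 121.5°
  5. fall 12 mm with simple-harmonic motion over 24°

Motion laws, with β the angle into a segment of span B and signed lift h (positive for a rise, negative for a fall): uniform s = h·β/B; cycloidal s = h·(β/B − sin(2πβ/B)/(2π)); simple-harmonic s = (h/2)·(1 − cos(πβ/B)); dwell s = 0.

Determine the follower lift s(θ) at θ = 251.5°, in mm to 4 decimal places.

seg 1 [0°–22.8°] dwell: s stays 0.0000
seg 2 [22.8°–145.7°] uniform, h=25: full span → s += 25 → s = 25.0000
seg 3 [145.7°–214.5°] simple-harmonic, h=-14: full span → s += -14 → s = 11.0000
seg 4 [214.5°–336°] cycloidal, h=13: θ=251.5° here. β=37, B=121.5. 13·(0.3045 − sin(2π·0.3045)/(2π)) = 2.0101 → s = 13.0101

13.0101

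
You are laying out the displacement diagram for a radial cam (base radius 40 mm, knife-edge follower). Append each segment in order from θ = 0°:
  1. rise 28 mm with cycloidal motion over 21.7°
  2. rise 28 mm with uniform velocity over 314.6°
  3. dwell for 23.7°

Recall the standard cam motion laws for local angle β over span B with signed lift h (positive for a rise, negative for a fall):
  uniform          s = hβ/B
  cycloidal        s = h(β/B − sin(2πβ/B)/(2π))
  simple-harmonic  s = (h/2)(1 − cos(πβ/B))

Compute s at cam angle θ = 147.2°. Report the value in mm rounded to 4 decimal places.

seg 1 [0°–21.7°] cycloidal, h=28: full span → s += 28 → s = 28.0000
seg 2 [21.7°–336.3°] uniform, h=28: θ=147.2° here. β=125.5, B=314.6. 28·125.5/314.6 = 11.1697 → s = 39.1697

39.1697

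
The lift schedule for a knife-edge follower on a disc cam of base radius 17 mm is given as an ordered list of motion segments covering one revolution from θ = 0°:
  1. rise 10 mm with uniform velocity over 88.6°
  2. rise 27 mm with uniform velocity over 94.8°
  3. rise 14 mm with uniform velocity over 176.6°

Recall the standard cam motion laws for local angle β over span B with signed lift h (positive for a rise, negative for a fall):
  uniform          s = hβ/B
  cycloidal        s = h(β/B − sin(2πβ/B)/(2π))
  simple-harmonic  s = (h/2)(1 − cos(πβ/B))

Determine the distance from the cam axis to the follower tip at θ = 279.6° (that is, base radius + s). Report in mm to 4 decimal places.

seg 1 [0°–88.6°] uniform, h=10: full span → s += 10 → s = 10.0000
seg 2 [88.6°–183.4°] uniform, h=27: full span → s += 27 → s = 37.0000
seg 3 [183.4°–360°] uniform, h=14: θ=279.6° here. β=96.2, B=176.6. 14·96.2/176.6 = 7.6263 → s = 44.6263
radial distance = base radius + s = 17 + 44.6263 = 61.6263

61.6263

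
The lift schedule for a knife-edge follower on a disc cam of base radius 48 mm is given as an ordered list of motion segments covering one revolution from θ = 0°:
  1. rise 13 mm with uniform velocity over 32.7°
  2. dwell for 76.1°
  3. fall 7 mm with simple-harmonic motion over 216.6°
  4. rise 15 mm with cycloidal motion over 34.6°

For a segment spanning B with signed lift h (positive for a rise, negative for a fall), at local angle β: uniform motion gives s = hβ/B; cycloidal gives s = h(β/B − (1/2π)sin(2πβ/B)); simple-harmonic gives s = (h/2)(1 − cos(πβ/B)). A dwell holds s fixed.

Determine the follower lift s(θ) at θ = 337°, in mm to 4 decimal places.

seg 1 [0°–32.7°] uniform, h=13: full span → s += 13 → s = 13.0000
seg 2 [32.7°–108.8°] dwell: s stays 13.0000
seg 3 [108.8°–325.4°] simple-harmonic, h=-7: full span → s += -7 → s = 6.0000
seg 4 [325.4°–360°] cycloidal, h=15: θ=337° here. β=11.6, B=34.6. 15·(0.3353 − sin(2π·0.3353)/(2π)) = 2.9760 → s = 8.9760

8.9760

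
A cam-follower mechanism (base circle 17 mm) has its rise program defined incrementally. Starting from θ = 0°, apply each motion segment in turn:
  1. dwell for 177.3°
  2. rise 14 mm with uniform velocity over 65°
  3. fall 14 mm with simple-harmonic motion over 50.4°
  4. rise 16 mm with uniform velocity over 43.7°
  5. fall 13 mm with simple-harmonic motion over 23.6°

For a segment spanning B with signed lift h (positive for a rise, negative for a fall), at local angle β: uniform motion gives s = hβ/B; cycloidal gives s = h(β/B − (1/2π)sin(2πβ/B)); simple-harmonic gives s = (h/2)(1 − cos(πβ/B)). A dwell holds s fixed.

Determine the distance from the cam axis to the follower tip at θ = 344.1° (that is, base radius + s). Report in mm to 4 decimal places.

seg 1 [0°–177.3°] dwell: s stays 0.0000
seg 2 [177.3°–242.3°] uniform, h=14: full span → s += 14 → s = 14.0000
seg 3 [242.3°–292.7°] simple-harmonic, h=-14: full span → s += -14 → s = 0.0000
seg 4 [292.7°–336.4°] uniform, h=16: full span → s += 16 → s = 16.0000
seg 5 [336.4°–360°] simple-harmonic, h=-13: θ=344.1° here. β=7.7, B=23.6. -13/2·(1 − cos(π·0.3263)) = -3.1259 → s = 12.8741
radial distance = base radius + s = 17 + 12.8741 = 29.8741

29.8741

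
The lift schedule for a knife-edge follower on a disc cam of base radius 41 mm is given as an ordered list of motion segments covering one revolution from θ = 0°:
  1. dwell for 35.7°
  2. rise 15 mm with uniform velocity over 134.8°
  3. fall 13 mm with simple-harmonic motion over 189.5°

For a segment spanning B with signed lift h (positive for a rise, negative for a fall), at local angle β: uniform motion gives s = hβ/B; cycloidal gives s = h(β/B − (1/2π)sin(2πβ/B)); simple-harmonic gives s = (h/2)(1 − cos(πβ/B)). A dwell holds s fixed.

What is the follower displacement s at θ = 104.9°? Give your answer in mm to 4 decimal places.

seg 1 [0°–35.7°] dwell: s stays 0.0000
seg 2 [35.7°–170.5°] uniform, h=15: θ=104.9° here. β=69.2, B=134.8. 15·69.2/134.8 = 7.7003 → s = 7.7003

7.7003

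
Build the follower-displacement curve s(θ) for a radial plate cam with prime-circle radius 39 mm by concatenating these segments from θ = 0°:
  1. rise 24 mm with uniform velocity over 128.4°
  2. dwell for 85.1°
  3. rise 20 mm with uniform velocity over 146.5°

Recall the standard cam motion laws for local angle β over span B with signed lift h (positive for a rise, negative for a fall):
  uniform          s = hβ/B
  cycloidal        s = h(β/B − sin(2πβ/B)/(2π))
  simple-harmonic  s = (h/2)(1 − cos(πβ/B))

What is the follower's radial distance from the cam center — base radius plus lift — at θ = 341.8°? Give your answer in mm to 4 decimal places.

seg 1 [0°–128.4°] uniform, h=24: full span → s += 24 → s = 24.0000
seg 2 [128.4°–213.5°] dwell: s stays 24.0000
seg 3 [213.5°–360°] uniform, h=20: θ=341.8° here. β=128.3, B=146.5. 20·128.3/146.5 = 17.5154 → s = 41.5154
radial distance = base radius + s = 39 + 41.5154 = 80.5154

80.5154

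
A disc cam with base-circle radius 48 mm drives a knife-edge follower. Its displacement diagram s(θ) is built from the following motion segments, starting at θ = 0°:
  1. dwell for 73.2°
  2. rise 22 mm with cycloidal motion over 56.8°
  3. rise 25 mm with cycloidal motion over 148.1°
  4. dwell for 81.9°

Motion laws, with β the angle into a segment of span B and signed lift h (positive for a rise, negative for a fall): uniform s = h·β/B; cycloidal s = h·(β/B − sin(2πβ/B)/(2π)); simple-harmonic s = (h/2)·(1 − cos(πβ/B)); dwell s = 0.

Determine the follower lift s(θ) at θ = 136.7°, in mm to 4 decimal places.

seg 1 [0°–73.2°] dwell: s stays 0.0000
seg 2 [73.2°–130°] cycloidal, h=22: full span → s += 22 → s = 22.0000
seg 3 [130°–278.1°] cycloidal, h=25: θ=136.7° here. β=6.7, B=148.1. 25·(0.0452 − sin(2π·0.0452)/(2π)) = 0.0152 → s = 22.0152

22.0152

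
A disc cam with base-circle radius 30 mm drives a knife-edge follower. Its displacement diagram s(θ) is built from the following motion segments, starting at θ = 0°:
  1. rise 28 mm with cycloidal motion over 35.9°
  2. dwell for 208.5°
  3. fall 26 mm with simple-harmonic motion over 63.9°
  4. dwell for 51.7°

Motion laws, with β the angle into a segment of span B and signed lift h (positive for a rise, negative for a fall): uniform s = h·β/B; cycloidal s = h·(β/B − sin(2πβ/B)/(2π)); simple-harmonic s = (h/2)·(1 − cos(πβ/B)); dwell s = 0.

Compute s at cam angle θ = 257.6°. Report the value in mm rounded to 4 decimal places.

seg 1 [0°–35.9°] cycloidal, h=28: full span → s += 28 → s = 28.0000
seg 2 [35.9°–244.4°] dwell: s stays 28.0000
seg 3 [244.4°–308.3°] simple-harmonic, h=-26: θ=257.6° here. β=13.2, B=63.9. -26/2·(1 − cos(π·0.2066)) = -2.6428 → s = 25.3572

25.3572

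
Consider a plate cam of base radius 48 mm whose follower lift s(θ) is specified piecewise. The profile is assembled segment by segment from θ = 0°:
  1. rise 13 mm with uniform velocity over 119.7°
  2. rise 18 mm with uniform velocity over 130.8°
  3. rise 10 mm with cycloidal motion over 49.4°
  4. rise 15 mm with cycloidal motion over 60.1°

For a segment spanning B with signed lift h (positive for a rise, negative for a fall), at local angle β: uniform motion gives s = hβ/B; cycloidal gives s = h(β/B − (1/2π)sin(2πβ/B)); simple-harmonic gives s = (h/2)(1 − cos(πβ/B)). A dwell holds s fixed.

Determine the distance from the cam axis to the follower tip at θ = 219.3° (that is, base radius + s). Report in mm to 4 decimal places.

seg 1 [0°–119.7°] uniform, h=13: full span → s += 13 → s = 13.0000
seg 2 [119.7°–250.5°] uniform, h=18: θ=219.3° here. β=99.6, B=130.8. 18·99.6/130.8 = 13.7064 → s = 26.7064
radial distance = base radius + s = 48 + 26.7064 = 74.7064

74.7064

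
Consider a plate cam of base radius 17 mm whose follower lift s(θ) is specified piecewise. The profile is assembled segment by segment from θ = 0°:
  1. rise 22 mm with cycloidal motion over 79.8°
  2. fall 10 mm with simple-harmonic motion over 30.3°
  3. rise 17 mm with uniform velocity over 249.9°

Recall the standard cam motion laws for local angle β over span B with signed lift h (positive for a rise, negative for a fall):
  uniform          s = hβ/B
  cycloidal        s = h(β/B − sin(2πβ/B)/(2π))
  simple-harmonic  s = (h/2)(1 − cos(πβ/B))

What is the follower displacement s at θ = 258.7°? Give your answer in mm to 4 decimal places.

seg 1 [0°–79.8°] cycloidal, h=22: full span → s += 22 → s = 22.0000
seg 2 [79.8°–110.1°] simple-harmonic, h=-10: full span → s += -10 → s = 12.0000
seg 3 [110.1°–360°] uniform, h=17: θ=258.7° here. β=148.6, B=249.9. 17·148.6/249.9 = 10.1088 → s = 22.1088

22.1088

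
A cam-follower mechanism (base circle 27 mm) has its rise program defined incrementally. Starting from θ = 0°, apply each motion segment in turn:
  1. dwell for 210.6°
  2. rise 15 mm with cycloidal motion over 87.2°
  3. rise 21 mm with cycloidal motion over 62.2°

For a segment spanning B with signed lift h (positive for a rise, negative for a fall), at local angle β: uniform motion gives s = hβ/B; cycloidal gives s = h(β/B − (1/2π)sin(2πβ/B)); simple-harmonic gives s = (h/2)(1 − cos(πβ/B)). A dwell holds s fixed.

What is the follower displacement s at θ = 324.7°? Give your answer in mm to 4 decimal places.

seg 1 [0°–210.6°] dwell: s stays 0.0000
seg 2 [210.6°–297.8°] cycloidal, h=15: full span → s += 15 → s = 15.0000
seg 3 [297.8°–360°] cycloidal, h=21: θ=324.7° here. β=26.9, B=62.2. 21·(0.4325 − sin(2π·0.4325)/(2π)) = 7.7061 → s = 22.7061

22.7061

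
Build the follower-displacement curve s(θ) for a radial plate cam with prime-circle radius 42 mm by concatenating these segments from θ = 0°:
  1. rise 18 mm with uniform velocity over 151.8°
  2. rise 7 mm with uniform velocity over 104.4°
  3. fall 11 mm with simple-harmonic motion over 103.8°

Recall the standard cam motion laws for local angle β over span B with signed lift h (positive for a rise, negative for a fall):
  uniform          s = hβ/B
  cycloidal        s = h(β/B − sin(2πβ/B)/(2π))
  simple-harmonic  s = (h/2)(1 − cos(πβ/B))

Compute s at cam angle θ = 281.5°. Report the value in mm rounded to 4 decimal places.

seg 1 [0°–151.8°] uniform, h=18: full span → s += 18 → s = 18.0000
seg 2 [151.8°–256.2°] uniform, h=7: full span → s += 7 → s = 25.0000
seg 3 [256.2°–360°] simple-harmonic, h=-11: θ=281.5° here. β=25.3, B=103.8. -11/2·(1 − cos(π·0.2437)) = -1.5352 → s = 23.4648

23.4648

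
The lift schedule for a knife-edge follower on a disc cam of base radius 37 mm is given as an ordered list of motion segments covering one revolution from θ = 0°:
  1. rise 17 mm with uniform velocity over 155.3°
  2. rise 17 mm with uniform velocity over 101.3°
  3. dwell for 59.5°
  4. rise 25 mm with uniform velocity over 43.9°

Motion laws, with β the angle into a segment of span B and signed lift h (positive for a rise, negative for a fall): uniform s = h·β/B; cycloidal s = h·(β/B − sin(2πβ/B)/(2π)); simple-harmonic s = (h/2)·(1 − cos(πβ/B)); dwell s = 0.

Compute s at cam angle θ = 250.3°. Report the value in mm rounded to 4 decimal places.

seg 1 [0°–155.3°] uniform, h=17: full span → s += 17 → s = 17.0000
seg 2 [155.3°–256.6°] uniform, h=17: θ=250.3° here. β=95, B=101.3. 17·95/101.3 = 15.9427 → s = 32.9427

32.9427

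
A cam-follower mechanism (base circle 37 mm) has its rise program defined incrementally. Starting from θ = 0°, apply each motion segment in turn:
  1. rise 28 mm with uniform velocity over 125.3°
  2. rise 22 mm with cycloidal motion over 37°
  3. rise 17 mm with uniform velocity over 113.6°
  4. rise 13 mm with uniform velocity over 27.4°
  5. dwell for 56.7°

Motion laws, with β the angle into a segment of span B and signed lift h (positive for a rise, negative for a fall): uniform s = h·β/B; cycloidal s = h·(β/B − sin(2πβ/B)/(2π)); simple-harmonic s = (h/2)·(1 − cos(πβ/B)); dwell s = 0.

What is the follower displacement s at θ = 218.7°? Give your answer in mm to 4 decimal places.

seg 1 [0°–125.3°] uniform, h=28: full span → s += 28 → s = 28.0000
seg 2 [125.3°–162.3°] cycloidal, h=22: full span → s += 22 → s = 50.0000
seg 3 [162.3°–275.9°] uniform, h=17: θ=218.7° here. β=56.4, B=113.6. 17·56.4/113.6 = 8.4401 → s = 58.4401

58.4401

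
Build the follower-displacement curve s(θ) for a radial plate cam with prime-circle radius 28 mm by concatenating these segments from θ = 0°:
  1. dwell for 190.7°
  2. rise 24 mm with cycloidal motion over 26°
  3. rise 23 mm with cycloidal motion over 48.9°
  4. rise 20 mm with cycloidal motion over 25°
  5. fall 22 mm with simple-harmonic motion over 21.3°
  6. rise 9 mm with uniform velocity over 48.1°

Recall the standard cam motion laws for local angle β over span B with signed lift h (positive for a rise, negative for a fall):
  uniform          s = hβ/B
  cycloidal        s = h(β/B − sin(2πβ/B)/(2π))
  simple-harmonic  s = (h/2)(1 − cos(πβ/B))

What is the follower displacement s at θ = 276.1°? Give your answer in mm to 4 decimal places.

seg 1 [0°–190.7°] dwell: s stays 0.0000
seg 2 [190.7°–216.7°] cycloidal, h=24: full span → s += 24 → s = 24.0000
seg 3 [216.7°–265.6°] cycloidal, h=23: full span → s += 23 → s = 47.0000
seg 4 [265.6°–290.6°] cycloidal, h=20: θ=276.1° here. β=10.5, B=25. 20·(0.4200 − sin(2π·0.4200)/(2π)) = 6.8665 → s = 53.8665

53.8665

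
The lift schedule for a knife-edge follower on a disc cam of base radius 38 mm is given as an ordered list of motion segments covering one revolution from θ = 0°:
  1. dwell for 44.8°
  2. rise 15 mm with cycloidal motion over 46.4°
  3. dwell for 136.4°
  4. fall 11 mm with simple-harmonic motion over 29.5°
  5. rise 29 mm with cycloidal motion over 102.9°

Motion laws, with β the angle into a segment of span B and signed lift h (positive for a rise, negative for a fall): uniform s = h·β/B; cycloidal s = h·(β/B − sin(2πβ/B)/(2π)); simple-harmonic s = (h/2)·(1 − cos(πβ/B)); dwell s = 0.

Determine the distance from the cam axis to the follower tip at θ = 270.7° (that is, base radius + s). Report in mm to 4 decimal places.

seg 1 [0°–44.8°] dwell: s stays 0.0000
seg 2 [44.8°–91.2°] cycloidal, h=15: full span → s += 15 → s = 15.0000
seg 3 [91.2°–227.6°] dwell: s stays 15.0000
seg 4 [227.6°–257.1°] simple-harmonic, h=-11: full span → s += -11 → s = 4.0000
seg 5 [257.1°–360°] cycloidal, h=29: θ=270.7° here. β=13.6, B=102.9. 29·(0.1322 − sin(2π·0.1322)/(2π)) = 0.4256 → s = 4.4256
radial distance = base radius + s = 38 + 4.4256 = 42.4256

42.4256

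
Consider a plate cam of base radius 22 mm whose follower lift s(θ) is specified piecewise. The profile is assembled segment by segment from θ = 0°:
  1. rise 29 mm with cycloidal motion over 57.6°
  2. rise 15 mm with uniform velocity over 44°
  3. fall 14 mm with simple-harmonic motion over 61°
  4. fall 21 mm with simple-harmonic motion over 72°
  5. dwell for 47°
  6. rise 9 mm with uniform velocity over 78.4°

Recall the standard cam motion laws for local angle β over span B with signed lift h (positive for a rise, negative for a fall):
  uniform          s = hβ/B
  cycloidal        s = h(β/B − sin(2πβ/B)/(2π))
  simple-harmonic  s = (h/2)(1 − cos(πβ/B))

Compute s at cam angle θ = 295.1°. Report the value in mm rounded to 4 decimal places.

seg 1 [0°–57.6°] cycloidal, h=29: full span → s += 29 → s = 29.0000
seg 2 [57.6°–101.6°] uniform, h=15: full span → s += 15 → s = 44.0000
seg 3 [101.6°–162.6°] simple-harmonic, h=-14: full span → s += -14 → s = 30.0000
seg 4 [162.6°–234.6°] simple-harmonic, h=-21: full span → s += -21 → s = 9.0000
seg 5 [234.6°–281.6°] dwell: s stays 9.0000
seg 6 [281.6°–360°] uniform, h=9: θ=295.1° here. β=13.5, B=78.4. 9·13.5/78.4 = 1.5497 → s = 10.5497

10.5497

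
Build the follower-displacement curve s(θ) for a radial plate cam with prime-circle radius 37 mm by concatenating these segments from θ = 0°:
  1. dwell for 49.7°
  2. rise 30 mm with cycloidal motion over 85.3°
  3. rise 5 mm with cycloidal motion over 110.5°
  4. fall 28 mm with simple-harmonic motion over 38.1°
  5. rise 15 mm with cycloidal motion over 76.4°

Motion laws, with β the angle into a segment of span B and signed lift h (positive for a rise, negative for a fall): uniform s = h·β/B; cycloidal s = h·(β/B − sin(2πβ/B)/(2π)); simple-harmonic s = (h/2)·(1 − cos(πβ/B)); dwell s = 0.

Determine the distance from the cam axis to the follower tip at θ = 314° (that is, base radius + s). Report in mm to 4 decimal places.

seg 1 [0°–49.7°] dwell: s stays 0.0000
seg 2 [49.7°–135°] cycloidal, h=30: full span → s += 30 → s = 30.0000
seg 3 [135°–245.5°] cycloidal, h=5: full span → s += 5 → s = 35.0000
seg 4 [245.5°–283.6°] simple-harmonic, h=-28: full span → s += -28 → s = 7.0000
seg 5 [283.6°–360°] cycloidal, h=15: θ=314° here. β=30.4, B=76.4. 15·(0.3979 − sin(2π·0.3979)/(2π)) = 4.5401 → s = 11.5401
radial distance = base radius + s = 37 + 11.5401 = 48.5401

48.5401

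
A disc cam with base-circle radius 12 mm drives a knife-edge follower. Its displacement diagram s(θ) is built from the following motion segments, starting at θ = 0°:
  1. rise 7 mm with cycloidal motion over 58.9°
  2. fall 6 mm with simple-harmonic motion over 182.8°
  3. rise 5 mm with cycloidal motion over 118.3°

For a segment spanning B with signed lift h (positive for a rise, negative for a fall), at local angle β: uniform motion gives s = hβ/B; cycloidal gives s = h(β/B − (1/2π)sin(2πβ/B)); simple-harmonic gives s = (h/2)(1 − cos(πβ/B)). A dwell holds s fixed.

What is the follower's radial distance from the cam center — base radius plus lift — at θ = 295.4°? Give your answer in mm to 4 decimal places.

seg 1 [0°–58.9°] cycloidal, h=7: full span → s += 7 → s = 7.0000
seg 2 [58.9°–241.7°] simple-harmonic, h=-6: full span → s += -6 → s = 1.0000
seg 3 [241.7°–360°] cycloidal, h=5: θ=295.4° here. β=53.7, B=118.3. 5·(0.4539 − sin(2π·0.4539)/(2π)) = 2.0425 → s = 3.0425
radial distance = base radius + s = 12 + 3.0425 = 15.0425

15.0425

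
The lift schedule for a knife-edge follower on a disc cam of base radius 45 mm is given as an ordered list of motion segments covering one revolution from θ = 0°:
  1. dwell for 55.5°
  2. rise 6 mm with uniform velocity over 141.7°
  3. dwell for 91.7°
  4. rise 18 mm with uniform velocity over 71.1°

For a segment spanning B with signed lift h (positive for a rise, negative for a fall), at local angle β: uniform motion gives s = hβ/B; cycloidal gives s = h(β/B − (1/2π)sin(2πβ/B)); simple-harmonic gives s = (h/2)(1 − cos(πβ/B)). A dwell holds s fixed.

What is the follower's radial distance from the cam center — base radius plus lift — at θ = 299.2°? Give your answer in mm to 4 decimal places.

seg 1 [0°–55.5°] dwell: s stays 0.0000
seg 2 [55.5°–197.2°] uniform, h=6: full span → s += 6 → s = 6.0000
seg 3 [197.2°–288.9°] dwell: s stays 6.0000
seg 4 [288.9°–360°] uniform, h=18: θ=299.2° here. β=10.3, B=71.1. 18·10.3/71.1 = 2.6076 → s = 8.6076
radial distance = base radius + s = 45 + 8.6076 = 53.6076

53.6076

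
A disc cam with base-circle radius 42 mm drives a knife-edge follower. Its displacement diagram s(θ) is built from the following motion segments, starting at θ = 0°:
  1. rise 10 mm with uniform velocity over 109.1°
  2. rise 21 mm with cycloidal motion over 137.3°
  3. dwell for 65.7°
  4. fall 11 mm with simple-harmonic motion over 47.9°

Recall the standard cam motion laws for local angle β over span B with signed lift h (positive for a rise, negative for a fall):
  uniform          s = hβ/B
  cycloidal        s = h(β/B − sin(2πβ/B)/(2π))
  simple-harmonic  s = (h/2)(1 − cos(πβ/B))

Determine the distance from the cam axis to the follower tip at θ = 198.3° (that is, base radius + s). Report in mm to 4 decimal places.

seg 1 [0°–109.1°] uniform, h=10: full span → s += 10 → s = 10.0000
seg 2 [109.1°–246.4°] cycloidal, h=21: θ=198.3° here. β=89.2, B=137.3. 21·(0.6497 − sin(2π·0.6497)/(2π)) = 16.3430 → s = 26.3430
radial distance = base radius + s = 42 + 26.3430 = 68.3430

68.3430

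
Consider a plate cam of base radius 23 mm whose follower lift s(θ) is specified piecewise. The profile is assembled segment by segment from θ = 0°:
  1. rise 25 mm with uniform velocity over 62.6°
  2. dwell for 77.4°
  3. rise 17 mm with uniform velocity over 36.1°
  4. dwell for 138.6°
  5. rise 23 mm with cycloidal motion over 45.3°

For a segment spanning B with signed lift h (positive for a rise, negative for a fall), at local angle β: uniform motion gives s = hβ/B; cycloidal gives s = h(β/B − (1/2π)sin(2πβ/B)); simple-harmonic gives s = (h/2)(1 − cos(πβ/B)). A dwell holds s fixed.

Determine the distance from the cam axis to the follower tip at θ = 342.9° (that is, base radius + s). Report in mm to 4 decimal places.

seg 1 [0°–62.6°] uniform, h=25: full span → s += 25 → s = 25.0000
seg 2 [62.6°–140°] dwell: s stays 25.0000
seg 3 [140°–176.1°] uniform, h=17: full span → s += 17 → s = 42.0000
seg 4 [176.1°–314.7°] dwell: s stays 42.0000
seg 5 [314.7°–360°] cycloidal, h=23: θ=342.9° here. β=28.2, B=45.3. 23·(0.6225 − sin(2π·0.6225)/(2π)) = 16.8656 → s = 58.8656
radial distance = base radius + s = 23 + 58.8656 = 81.8656

81.8656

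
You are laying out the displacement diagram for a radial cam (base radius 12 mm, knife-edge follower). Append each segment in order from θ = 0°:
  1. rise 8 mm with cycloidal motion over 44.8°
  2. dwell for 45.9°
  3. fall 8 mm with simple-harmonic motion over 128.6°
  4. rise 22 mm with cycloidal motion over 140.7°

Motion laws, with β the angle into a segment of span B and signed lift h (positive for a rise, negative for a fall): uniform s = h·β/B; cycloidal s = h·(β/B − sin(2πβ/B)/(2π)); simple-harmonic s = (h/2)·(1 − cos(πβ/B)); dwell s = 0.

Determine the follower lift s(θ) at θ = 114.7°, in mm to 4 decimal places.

seg 1 [0°–44.8°] cycloidal, h=8: full span → s += 8 → s = 8.0000
seg 2 [44.8°–90.7°] dwell: s stays 8.0000
seg 3 [90.7°–219.3°] simple-harmonic, h=-8: θ=114.7° here. β=24, B=128.6. -8/2·(1 − cos(π·0.1866)) = -0.6680 → s = 7.3320

7.3320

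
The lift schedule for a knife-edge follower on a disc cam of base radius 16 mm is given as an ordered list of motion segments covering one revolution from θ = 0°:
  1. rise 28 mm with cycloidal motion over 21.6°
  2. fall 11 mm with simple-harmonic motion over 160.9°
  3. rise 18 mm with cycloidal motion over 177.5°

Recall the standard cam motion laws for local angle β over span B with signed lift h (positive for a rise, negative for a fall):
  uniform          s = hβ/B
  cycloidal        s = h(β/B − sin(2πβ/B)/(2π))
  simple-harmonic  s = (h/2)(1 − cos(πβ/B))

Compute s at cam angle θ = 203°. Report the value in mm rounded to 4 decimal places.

seg 1 [0°–21.6°] cycloidal, h=28: full span → s += 28 → s = 28.0000
seg 2 [21.6°–182.5°] simple-harmonic, h=-11: full span → s += -11 → s = 17.0000
seg 3 [182.5°–360°] cycloidal, h=18: θ=203° here. β=20.5, B=177.5. 18·(0.1155 − sin(2π·0.1155)/(2π)) = 0.1777 → s = 17.1777

17.1777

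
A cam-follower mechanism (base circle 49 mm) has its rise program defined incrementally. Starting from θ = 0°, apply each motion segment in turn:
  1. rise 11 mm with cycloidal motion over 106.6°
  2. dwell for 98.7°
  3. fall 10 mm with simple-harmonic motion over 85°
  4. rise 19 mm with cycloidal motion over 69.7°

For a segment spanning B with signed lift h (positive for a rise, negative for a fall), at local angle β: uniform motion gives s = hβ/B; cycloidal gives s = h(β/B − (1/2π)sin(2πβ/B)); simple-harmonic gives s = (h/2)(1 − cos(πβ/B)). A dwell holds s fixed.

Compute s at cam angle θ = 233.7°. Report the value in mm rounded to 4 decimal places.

seg 1 [0°–106.6°] cycloidal, h=11: full span → s += 11 → s = 11.0000
seg 2 [106.6°–205.3°] dwell: s stays 11.0000
seg 3 [205.3°–290.3°] simple-harmonic, h=-10: θ=233.7° here. β=28.4, B=85. -10/2·(1 − cos(π·0.3341)) = -2.5107 → s = 8.4893

8.4893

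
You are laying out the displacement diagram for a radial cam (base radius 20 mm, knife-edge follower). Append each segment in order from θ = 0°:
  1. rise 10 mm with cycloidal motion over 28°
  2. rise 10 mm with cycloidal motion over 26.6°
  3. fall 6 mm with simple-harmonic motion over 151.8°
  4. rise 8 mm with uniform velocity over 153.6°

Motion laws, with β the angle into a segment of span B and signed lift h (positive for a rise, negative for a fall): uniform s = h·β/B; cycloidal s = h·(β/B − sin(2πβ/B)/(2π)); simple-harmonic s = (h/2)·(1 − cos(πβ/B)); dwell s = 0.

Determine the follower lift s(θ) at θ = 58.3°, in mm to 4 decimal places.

seg 1 [0°–28°] cycloidal, h=10: full span → s += 10 → s = 10.0000
seg 2 [28°–54.6°] cycloidal, h=10: full span → s += 10 → s = 20.0000
seg 3 [54.6°–206.4°] simple-harmonic, h=-6: θ=58.3° here. β=3.7, B=151.8. -6/2·(1 − cos(π·0.0244)) = -0.0088 → s = 19.9912

19.9912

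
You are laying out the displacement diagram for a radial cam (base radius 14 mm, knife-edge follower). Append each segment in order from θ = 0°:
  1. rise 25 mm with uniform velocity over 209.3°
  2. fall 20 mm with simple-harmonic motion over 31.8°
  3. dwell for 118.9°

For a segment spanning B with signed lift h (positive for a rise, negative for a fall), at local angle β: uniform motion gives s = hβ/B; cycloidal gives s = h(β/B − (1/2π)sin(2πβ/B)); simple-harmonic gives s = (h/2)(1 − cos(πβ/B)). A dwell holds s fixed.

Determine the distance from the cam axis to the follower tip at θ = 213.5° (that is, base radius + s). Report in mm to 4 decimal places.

seg 1 [0°–209.3°] uniform, h=25: full span → s += 25 → s = 25.0000
seg 2 [209.3°–241.1°] simple-harmonic, h=-20: θ=213.5° here. β=4.2, B=31.8. -20/2·(1 − cos(π·0.1321)) = -0.8485 → s = 24.1515
radial distance = base radius + s = 14 + 24.1515 = 38.1515

38.1515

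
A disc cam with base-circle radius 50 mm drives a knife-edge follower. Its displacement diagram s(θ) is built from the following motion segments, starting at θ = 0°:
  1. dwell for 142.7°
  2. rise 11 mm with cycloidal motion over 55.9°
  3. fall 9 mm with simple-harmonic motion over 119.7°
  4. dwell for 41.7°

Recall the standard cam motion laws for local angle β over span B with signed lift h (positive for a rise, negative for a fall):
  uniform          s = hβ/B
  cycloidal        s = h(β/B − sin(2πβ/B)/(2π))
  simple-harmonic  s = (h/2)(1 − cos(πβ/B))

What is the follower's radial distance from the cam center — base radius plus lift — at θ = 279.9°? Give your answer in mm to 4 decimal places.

seg 1 [0°–142.7°] dwell: s stays 0.0000
seg 2 [142.7°–198.6°] cycloidal, h=11: full span → s += 11 → s = 11.0000
seg 3 [198.6°–318.3°] simple-harmonic, h=-9: θ=279.9° here. β=81.3, B=119.7. -9/2·(1 − cos(π·0.6792)) = -6.9016 → s = 4.0984
radial distance = base radius + s = 50 + 4.0984 = 54.0984

54.0984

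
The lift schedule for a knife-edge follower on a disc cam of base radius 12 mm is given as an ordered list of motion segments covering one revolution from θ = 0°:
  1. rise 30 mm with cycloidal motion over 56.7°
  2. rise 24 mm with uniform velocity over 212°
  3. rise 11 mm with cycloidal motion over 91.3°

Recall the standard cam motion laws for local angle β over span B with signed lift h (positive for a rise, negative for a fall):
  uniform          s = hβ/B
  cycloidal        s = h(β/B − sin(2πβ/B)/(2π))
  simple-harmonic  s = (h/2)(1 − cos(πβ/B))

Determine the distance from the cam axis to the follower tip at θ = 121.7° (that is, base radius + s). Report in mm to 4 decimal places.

seg 1 [0°–56.7°] cycloidal, h=30: full span → s += 30 → s = 30.0000
seg 2 [56.7°–268.7°] uniform, h=24: θ=121.7° here. β=65, B=212. 24·65/212 = 7.3585 → s = 37.3585
radial distance = base radius + s = 12 + 37.3585 = 49.3585

49.3585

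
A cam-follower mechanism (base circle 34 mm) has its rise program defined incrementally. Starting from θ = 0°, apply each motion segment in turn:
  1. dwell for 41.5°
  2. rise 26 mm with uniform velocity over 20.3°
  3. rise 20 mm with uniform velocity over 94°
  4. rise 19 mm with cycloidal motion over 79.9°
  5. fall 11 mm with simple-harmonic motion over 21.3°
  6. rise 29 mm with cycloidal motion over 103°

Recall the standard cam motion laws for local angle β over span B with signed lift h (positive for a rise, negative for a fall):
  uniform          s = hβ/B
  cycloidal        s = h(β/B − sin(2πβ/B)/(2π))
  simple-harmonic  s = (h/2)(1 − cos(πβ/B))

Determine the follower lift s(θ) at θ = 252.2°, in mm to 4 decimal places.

seg 1 [0°–41.5°] dwell: s stays 0.0000
seg 2 [41.5°–61.8°] uniform, h=26: full span → s += 26 → s = 26.0000
seg 3 [61.8°–155.8°] uniform, h=20: full span → s += 20 → s = 46.0000
seg 4 [155.8°–235.7°] cycloidal, h=19: full span → s += 19 → s = 65.0000
seg 5 [235.7°–257°] simple-harmonic, h=-11: θ=252.2° here. β=16.5, B=21.3. -11/2·(1 − cos(π·0.7746)) = -9.6783 → s = 55.3217

55.3217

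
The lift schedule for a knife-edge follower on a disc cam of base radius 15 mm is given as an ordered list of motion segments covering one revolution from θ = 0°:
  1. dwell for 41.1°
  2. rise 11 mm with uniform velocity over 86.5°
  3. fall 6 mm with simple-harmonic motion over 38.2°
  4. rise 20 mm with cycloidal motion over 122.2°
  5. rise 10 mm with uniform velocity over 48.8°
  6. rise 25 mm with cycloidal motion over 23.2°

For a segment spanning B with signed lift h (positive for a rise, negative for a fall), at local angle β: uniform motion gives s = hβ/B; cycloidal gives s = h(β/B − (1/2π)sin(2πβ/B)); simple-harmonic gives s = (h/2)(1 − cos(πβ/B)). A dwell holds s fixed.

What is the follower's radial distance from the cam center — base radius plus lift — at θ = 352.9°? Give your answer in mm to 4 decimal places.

seg 1 [0°–41.1°] dwell: s stays 0.0000
seg 2 [41.1°–127.6°] uniform, h=11: full span → s += 11 → s = 11.0000
seg 3 [127.6°–165.8°] simple-harmonic, h=-6: full span → s += -6 → s = 5.0000
seg 4 [165.8°–288°] cycloidal, h=20: full span → s += 20 → s = 25.0000
seg 5 [288°–336.8°] uniform, h=10: full span → s += 10 → s = 35.0000
seg 6 [336.8°–360°] cycloidal, h=25: θ=352.9° here. β=16.1, B=23.2. 25·(0.6940 − sin(2π·0.6940)/(2π)) = 21.0839 → s = 56.0839
radial distance = base radius + s = 15 + 56.0839 = 71.0839

71.0839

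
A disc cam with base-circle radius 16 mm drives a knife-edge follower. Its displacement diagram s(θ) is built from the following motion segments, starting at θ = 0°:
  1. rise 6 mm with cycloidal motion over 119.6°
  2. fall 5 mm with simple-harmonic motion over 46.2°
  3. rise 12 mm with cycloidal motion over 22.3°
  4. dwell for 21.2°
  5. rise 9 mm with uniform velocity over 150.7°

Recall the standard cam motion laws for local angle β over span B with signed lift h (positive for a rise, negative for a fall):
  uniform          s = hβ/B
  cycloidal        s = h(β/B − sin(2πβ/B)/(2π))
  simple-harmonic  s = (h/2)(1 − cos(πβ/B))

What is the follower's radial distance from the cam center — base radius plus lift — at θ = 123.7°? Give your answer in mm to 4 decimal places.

seg 1 [0°–119.6°] cycloidal, h=6: full span → s += 6 → s = 6.0000
seg 2 [119.6°–165.8°] simple-harmonic, h=-5: θ=123.7° here. β=4.1, B=46.2. -5/2·(1 − cos(π·0.0887)) = -0.0965 → s = 5.9035
radial distance = base radius + s = 16 + 5.9035 = 21.9035

21.9035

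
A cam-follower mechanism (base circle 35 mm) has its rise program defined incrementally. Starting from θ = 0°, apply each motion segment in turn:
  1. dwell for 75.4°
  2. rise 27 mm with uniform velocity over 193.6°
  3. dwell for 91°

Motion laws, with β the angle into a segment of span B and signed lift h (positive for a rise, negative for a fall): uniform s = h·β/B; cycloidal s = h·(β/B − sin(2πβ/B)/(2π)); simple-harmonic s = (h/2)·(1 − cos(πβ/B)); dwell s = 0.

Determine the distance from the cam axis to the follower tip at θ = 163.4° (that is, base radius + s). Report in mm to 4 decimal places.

seg 1 [0°–75.4°] dwell: s stays 0.0000
seg 2 [75.4°–269°] uniform, h=27: θ=163.4° here. β=88, B=193.6. 27·88/193.6 = 12.2727 → s = 12.2727
radial distance = base radius + s = 35 + 12.2727 = 47.2727

47.2727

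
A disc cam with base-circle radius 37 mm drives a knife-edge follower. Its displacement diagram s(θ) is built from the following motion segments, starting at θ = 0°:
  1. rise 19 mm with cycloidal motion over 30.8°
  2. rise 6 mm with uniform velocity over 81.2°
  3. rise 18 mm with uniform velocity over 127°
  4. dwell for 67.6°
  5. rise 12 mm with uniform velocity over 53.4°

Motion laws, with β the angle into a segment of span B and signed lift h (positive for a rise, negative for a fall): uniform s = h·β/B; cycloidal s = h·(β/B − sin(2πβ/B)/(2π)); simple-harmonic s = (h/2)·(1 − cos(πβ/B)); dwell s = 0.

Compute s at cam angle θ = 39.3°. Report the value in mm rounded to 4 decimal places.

seg 1 [0°–30.8°] cycloidal, h=19: full span → s += 19 → s = 19.0000
seg 2 [30.8°–112°] uniform, h=6: θ=39.3° here. β=8.5, B=81.2. 6·8.5/81.2 = 0.6281 → s = 19.6281

19.6281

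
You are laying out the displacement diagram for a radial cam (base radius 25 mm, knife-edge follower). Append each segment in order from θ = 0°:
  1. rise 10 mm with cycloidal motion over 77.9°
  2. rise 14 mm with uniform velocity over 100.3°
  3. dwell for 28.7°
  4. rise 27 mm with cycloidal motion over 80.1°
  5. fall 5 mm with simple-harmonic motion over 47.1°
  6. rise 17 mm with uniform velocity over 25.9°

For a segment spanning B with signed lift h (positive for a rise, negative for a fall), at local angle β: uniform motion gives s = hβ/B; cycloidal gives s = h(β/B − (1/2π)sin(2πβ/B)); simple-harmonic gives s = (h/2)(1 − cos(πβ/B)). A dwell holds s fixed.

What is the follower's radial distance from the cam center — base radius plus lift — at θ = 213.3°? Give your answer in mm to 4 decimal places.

seg 1 [0°–77.9°] cycloidal, h=10: full span → s += 10 → s = 10.0000
seg 2 [77.9°–178.2°] uniform, h=14: full span → s += 14 → s = 24.0000
seg 3 [178.2°–206.9°] dwell: s stays 24.0000
seg 4 [206.9°–287°] cycloidal, h=27: θ=213.3° here. β=6.4, B=80.1. 27·(0.0799 − sin(2π·0.0799)/(2π)) = 0.0895 → s = 24.0895
radial distance = base radius + s = 25 + 24.0895 = 49.0895

49.0895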